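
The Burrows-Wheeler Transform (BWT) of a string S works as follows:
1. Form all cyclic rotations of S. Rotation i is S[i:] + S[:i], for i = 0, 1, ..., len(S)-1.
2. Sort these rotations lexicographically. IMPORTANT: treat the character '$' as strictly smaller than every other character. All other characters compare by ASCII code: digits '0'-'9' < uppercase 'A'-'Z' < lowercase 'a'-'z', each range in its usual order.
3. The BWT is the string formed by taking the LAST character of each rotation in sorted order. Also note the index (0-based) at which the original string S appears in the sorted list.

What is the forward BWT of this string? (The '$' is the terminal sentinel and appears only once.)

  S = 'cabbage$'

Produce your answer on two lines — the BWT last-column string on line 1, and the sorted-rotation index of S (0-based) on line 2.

Answer: ecbba$ga
5

Derivation:
All 8 rotations (rotation i = S[i:]+S[:i]):
  rot[0] = cabbage$
  rot[1] = abbage$c
  rot[2] = bbage$ca
  rot[3] = bage$cab
  rot[4] = age$cabb
  rot[5] = ge$cabba
  rot[6] = e$cabbag
  rot[7] = $cabbage
Sorted (with $ < everything):
  sorted[0] = $cabbage  (last char: 'e')
  sorted[1] = abbage$c  (last char: 'c')
  sorted[2] = age$cabb  (last char: 'b')
  sorted[3] = bage$cab  (last char: 'b')
  sorted[4] = bbage$ca  (last char: 'a')
  sorted[5] = cabbage$  (last char: '$')
  sorted[6] = e$cabbag  (last char: 'g')
  sorted[7] = ge$cabba  (last char: 'a')
Last column: ecbba$ga
Original string S is at sorted index 5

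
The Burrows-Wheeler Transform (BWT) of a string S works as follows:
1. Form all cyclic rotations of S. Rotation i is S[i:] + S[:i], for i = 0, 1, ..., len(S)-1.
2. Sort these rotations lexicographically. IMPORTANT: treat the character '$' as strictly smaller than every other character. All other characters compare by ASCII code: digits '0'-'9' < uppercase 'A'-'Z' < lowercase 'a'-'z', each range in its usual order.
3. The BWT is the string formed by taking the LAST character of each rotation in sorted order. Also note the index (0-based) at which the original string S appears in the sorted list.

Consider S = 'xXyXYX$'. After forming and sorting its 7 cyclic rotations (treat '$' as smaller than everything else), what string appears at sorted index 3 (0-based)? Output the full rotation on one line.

All 7 rotations (rotation i = S[i:]+S[:i]):
  rot[0] = xXyXYX$
  rot[1] = XyXYX$x
  rot[2] = yXYX$xX
  rot[3] = XYX$xXy
  rot[4] = YX$xXyX
  rot[5] = X$xXyXY
  rot[6] = $xXyXYX
Sorted (with $ < everything):
  sorted[0] = $xXyXYX
  sorted[1] = X$xXyXY
  sorted[2] = XYX$xXy
  sorted[3] = XyXYX$x
  sorted[4] = YX$xXyX
  sorted[5] = xXyXYX$
  sorted[6] = yXYX$xX
sorted[3] = XyXYX$x

Answer: XyXYX$x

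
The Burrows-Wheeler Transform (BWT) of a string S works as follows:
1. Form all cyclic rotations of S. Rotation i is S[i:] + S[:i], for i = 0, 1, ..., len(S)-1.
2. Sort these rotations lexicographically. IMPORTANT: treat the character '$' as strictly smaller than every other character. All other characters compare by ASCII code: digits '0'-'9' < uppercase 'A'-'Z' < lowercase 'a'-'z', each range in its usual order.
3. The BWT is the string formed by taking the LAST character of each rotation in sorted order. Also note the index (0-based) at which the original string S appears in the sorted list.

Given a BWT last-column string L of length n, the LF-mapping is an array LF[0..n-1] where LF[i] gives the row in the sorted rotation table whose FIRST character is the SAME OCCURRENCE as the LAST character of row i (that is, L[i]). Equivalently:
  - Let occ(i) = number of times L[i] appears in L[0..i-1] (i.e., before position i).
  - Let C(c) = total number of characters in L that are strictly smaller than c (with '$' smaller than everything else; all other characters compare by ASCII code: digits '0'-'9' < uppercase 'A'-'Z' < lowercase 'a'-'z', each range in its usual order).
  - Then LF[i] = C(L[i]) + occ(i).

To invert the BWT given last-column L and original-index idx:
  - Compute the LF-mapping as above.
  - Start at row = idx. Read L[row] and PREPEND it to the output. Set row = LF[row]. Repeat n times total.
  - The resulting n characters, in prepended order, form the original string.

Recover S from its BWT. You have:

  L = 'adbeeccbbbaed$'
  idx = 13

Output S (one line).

Answer: eebadebcbcbda$

Derivation:
LF mapping: 1 9 3 11 12 7 8 4 5 6 2 13 10 0
Walk LF starting at row 13, prepending L[row]:
  step 1: row=13, L[13]='$', prepend. Next row=LF[13]=0
  step 2: row=0, L[0]='a', prepend. Next row=LF[0]=1
  step 3: row=1, L[1]='d', prepend. Next row=LF[1]=9
  step 4: row=9, L[9]='b', prepend. Next row=LF[9]=6
  step 5: row=6, L[6]='c', prepend. Next row=LF[6]=8
  step 6: row=8, L[8]='b', prepend. Next row=LF[8]=5
  step 7: row=5, L[5]='c', prepend. Next row=LF[5]=7
  step 8: row=7, L[7]='b', prepend. Next row=LF[7]=4
  step 9: row=4, L[4]='e', prepend. Next row=LF[4]=12
  step 10: row=12, L[12]='d', prepend. Next row=LF[12]=10
  step 11: row=10, L[10]='a', prepend. Next row=LF[10]=2
  step 12: row=2, L[2]='b', prepend. Next row=LF[2]=3
  step 13: row=3, L[3]='e', prepend. Next row=LF[3]=11
  step 14: row=11, L[11]='e', prepend. Next row=LF[11]=13
Reversed output: eebadebcbcbda$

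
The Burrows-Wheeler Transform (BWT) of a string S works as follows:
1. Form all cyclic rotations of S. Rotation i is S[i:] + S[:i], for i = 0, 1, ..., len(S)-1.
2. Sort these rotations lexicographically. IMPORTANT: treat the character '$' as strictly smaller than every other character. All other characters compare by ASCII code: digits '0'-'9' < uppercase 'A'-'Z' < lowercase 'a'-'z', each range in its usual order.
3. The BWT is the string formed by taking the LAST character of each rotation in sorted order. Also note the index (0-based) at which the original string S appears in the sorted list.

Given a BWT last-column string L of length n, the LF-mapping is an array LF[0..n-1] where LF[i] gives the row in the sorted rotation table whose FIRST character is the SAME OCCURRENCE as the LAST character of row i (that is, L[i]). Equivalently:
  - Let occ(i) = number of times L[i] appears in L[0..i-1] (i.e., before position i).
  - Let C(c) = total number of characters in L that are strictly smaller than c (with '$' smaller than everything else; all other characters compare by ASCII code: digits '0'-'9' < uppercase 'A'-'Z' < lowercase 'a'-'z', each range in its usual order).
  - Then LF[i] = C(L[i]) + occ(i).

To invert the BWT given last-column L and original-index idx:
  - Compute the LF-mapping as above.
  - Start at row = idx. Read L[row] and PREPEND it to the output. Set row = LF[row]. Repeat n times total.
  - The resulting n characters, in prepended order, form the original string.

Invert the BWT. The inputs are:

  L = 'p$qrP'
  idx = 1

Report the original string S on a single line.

LF mapping: 2 0 3 4 1
Walk LF starting at row 1, prepending L[row]:
  step 1: row=1, L[1]='$', prepend. Next row=LF[1]=0
  step 2: row=0, L[0]='p', prepend. Next row=LF[0]=2
  step 3: row=2, L[2]='q', prepend. Next row=LF[2]=3
  step 4: row=3, L[3]='r', prepend. Next row=LF[3]=4
  step 5: row=4, L[4]='P', prepend. Next row=LF[4]=1
Reversed output: Prqp$

Answer: Prqp$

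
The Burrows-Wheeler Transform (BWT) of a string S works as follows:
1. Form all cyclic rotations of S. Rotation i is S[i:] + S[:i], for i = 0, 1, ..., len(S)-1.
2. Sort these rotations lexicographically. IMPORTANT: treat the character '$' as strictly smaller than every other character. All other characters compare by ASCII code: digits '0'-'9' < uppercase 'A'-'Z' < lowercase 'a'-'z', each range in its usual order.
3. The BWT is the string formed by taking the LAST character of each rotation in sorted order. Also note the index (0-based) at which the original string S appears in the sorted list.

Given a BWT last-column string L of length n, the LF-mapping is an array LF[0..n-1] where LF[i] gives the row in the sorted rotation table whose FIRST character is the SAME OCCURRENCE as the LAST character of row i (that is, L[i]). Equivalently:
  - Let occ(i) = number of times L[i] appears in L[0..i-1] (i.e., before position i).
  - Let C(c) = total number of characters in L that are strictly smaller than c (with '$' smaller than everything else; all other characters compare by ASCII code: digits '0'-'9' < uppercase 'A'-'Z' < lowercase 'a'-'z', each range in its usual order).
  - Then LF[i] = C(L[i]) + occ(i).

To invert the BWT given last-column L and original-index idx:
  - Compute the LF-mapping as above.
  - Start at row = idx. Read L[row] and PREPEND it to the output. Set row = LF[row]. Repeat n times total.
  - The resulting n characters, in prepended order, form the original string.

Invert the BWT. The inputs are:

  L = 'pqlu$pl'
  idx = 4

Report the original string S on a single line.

Answer: pqllup$

Derivation:
LF mapping: 3 5 1 6 0 4 2
Walk LF starting at row 4, prepending L[row]:
  step 1: row=4, L[4]='$', prepend. Next row=LF[4]=0
  step 2: row=0, L[0]='p', prepend. Next row=LF[0]=3
  step 3: row=3, L[3]='u', prepend. Next row=LF[3]=6
  step 4: row=6, L[6]='l', prepend. Next row=LF[6]=2
  step 5: row=2, L[2]='l', prepend. Next row=LF[2]=1
  step 6: row=1, L[1]='q', prepend. Next row=LF[1]=5
  step 7: row=5, L[5]='p', prepend. Next row=LF[5]=4
Reversed output: pqllup$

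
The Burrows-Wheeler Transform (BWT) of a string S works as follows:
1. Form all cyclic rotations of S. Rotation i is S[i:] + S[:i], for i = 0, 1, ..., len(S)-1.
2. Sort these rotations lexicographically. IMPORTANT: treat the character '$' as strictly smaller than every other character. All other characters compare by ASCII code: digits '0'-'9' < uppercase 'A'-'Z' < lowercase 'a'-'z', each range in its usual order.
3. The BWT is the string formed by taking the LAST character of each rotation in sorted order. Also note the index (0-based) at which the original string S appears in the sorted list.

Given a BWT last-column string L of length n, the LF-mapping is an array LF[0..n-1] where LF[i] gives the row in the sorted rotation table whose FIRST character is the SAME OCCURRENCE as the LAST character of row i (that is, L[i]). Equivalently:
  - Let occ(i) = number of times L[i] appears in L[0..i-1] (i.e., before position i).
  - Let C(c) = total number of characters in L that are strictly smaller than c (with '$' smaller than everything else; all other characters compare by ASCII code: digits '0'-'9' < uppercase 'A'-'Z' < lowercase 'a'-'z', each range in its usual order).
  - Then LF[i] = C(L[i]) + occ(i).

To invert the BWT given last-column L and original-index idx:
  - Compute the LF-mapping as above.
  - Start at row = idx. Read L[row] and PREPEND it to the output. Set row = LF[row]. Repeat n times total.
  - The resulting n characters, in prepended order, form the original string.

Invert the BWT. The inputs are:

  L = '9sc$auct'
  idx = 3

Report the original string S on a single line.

LF mapping: 1 5 3 0 2 7 4 6
Walk LF starting at row 3, prepending L[row]:
  step 1: row=3, L[3]='$', prepend. Next row=LF[3]=0
  step 2: row=0, L[0]='9', prepend. Next row=LF[0]=1
  step 3: row=1, L[1]='s', prepend. Next row=LF[1]=5
  step 4: row=5, L[5]='u', prepend. Next row=LF[5]=7
  step 5: row=7, L[7]='t', prepend. Next row=LF[7]=6
  step 6: row=6, L[6]='c', prepend. Next row=LF[6]=4
  step 7: row=4, L[4]='a', prepend. Next row=LF[4]=2
  step 8: row=2, L[2]='c', prepend. Next row=LF[2]=3
Reversed output: cactus9$

Answer: cactus9$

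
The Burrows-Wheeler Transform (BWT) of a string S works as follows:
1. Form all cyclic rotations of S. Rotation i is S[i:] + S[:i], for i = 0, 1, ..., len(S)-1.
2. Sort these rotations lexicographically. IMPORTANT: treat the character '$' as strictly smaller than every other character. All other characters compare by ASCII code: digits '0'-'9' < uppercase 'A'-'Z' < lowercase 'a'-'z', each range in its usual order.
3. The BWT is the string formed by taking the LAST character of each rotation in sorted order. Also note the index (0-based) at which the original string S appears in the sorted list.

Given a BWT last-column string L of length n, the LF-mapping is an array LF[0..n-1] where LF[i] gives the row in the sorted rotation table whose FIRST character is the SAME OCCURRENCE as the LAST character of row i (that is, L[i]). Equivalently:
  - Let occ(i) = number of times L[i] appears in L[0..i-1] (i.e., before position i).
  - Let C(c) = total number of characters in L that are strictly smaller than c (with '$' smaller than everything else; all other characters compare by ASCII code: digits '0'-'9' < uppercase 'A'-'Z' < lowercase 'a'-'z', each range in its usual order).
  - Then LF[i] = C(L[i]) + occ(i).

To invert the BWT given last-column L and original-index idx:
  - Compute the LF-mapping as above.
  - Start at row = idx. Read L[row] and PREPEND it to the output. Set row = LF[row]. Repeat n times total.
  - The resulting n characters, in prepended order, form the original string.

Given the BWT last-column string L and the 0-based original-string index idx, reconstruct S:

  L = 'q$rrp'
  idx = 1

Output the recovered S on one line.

LF mapping: 2 0 3 4 1
Walk LF starting at row 1, prepending L[row]:
  step 1: row=1, L[1]='$', prepend. Next row=LF[1]=0
  step 2: row=0, L[0]='q', prepend. Next row=LF[0]=2
  step 3: row=2, L[2]='r', prepend. Next row=LF[2]=3
  step 4: row=3, L[3]='r', prepend. Next row=LF[3]=4
  step 5: row=4, L[4]='p', prepend. Next row=LF[4]=1
Reversed output: prrq$

Answer: prrq$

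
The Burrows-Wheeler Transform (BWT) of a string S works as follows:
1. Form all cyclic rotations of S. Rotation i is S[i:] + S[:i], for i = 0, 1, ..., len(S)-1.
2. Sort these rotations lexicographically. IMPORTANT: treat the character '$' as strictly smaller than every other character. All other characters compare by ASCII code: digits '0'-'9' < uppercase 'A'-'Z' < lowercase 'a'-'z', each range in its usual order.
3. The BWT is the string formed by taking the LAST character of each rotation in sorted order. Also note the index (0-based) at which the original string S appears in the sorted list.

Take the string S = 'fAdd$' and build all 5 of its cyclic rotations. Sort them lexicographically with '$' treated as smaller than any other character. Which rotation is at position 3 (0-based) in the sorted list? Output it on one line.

Answer: dd$fA

Derivation:
All 5 rotations (rotation i = S[i:]+S[:i]):
  rot[0] = fAdd$
  rot[1] = Add$f
  rot[2] = dd$fA
  rot[3] = d$fAd
  rot[4] = $fAdd
Sorted (with $ < everything):
  sorted[0] = $fAdd
  sorted[1] = Add$f
  sorted[2] = d$fAd
  sorted[3] = dd$fA
  sorted[4] = fAdd$
sorted[3] = dd$fA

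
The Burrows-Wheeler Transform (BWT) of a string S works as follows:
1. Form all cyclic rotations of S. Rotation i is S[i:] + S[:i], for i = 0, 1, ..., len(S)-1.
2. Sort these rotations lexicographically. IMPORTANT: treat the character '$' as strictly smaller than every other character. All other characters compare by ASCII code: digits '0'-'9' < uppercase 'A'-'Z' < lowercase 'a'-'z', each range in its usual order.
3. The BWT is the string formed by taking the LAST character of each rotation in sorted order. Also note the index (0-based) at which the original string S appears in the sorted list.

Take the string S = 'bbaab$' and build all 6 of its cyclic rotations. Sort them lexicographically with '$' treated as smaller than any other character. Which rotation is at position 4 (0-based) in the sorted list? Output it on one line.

Answer: baab$b

Derivation:
All 6 rotations (rotation i = S[i:]+S[:i]):
  rot[0] = bbaab$
  rot[1] = baab$b
  rot[2] = aab$bb
  rot[3] = ab$bba
  rot[4] = b$bbaa
  rot[5] = $bbaab
Sorted (with $ < everything):
  sorted[0] = $bbaab
  sorted[1] = aab$bb
  sorted[2] = ab$bba
  sorted[3] = b$bbaa
  sorted[4] = baab$b
  sorted[5] = bbaab$
sorted[4] = baab$b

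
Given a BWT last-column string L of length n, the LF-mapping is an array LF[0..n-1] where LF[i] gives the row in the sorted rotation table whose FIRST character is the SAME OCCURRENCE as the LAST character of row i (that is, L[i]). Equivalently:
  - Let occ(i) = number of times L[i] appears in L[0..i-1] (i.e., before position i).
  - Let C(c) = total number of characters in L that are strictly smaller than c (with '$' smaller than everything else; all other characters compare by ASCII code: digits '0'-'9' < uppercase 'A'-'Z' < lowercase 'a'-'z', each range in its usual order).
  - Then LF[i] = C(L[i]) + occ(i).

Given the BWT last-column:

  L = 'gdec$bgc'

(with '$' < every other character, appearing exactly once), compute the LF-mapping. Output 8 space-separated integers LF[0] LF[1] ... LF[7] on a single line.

Answer: 6 4 5 2 0 1 7 3

Derivation:
Char counts: '$':1, 'b':1, 'c':2, 'd':1, 'e':1, 'g':2
C (first-col start): C('$')=0, C('b')=1, C('c')=2, C('d')=4, C('e')=5, C('g')=6
L[0]='g': occ=0, LF[0]=C('g')+0=6+0=6
L[1]='d': occ=0, LF[1]=C('d')+0=4+0=4
L[2]='e': occ=0, LF[2]=C('e')+0=5+0=5
L[3]='c': occ=0, LF[3]=C('c')+0=2+0=2
L[4]='$': occ=0, LF[4]=C('$')+0=0+0=0
L[5]='b': occ=0, LF[5]=C('b')+0=1+0=1
L[6]='g': occ=1, LF[6]=C('g')+1=6+1=7
L[7]='c': occ=1, LF[7]=C('c')+1=2+1=3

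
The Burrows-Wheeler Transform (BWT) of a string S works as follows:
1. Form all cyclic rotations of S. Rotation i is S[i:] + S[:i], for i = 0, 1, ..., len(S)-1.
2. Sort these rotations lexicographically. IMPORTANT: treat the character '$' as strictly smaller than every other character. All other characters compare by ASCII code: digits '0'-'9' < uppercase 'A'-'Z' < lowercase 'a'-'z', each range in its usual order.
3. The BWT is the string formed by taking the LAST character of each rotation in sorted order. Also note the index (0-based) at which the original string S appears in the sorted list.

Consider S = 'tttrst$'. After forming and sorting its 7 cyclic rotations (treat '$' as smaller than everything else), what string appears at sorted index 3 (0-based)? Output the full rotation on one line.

All 7 rotations (rotation i = S[i:]+S[:i]):
  rot[0] = tttrst$
  rot[1] = ttrst$t
  rot[2] = trst$tt
  rot[3] = rst$ttt
  rot[4] = st$tttr
  rot[5] = t$tttrs
  rot[6] = $tttrst
Sorted (with $ < everything):
  sorted[0] = $tttrst
  sorted[1] = rst$ttt
  sorted[2] = st$tttr
  sorted[3] = t$tttrs
  sorted[4] = trst$tt
  sorted[5] = ttrst$t
  sorted[6] = tttrst$
sorted[3] = t$tttrs

Answer: t$tttrs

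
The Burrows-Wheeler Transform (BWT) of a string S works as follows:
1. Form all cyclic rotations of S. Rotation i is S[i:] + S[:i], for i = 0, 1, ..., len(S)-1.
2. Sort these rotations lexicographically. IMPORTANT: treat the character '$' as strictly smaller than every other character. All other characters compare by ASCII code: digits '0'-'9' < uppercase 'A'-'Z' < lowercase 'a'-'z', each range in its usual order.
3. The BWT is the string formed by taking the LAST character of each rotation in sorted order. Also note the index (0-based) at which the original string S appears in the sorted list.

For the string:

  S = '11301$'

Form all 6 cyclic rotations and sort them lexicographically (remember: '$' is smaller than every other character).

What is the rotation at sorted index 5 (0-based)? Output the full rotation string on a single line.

All 6 rotations (rotation i = S[i:]+S[:i]):
  rot[0] = 11301$
  rot[1] = 1301$1
  rot[2] = 301$11
  rot[3] = 01$113
  rot[4] = 1$1130
  rot[5] = $11301
Sorted (with $ < everything):
  sorted[0] = $11301
  sorted[1] = 01$113
  sorted[2] = 1$1130
  sorted[3] = 11301$
  sorted[4] = 1301$1
  sorted[5] = 301$11
sorted[5] = 301$11

Answer: 301$11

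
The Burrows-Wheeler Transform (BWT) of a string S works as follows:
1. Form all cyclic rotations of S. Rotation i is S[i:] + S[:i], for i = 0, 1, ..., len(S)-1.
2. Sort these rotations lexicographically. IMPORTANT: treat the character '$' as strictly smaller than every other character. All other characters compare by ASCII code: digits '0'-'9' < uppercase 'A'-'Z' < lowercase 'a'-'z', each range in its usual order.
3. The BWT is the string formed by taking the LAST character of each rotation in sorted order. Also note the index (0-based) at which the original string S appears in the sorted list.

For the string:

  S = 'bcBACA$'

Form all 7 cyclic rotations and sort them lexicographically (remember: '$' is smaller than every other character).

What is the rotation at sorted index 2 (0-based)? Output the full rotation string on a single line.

Answer: ACA$bcB

Derivation:
All 7 rotations (rotation i = S[i:]+S[:i]):
  rot[0] = bcBACA$
  rot[1] = cBACA$b
  rot[2] = BACA$bc
  rot[3] = ACA$bcB
  rot[4] = CA$bcBA
  rot[5] = A$bcBAC
  rot[6] = $bcBACA
Sorted (with $ < everything):
  sorted[0] = $bcBACA
  sorted[1] = A$bcBAC
  sorted[2] = ACA$bcB
  sorted[3] = BACA$bc
  sorted[4] = CA$bcBA
  sorted[5] = bcBACA$
  sorted[6] = cBACA$b
sorted[2] = ACA$bcB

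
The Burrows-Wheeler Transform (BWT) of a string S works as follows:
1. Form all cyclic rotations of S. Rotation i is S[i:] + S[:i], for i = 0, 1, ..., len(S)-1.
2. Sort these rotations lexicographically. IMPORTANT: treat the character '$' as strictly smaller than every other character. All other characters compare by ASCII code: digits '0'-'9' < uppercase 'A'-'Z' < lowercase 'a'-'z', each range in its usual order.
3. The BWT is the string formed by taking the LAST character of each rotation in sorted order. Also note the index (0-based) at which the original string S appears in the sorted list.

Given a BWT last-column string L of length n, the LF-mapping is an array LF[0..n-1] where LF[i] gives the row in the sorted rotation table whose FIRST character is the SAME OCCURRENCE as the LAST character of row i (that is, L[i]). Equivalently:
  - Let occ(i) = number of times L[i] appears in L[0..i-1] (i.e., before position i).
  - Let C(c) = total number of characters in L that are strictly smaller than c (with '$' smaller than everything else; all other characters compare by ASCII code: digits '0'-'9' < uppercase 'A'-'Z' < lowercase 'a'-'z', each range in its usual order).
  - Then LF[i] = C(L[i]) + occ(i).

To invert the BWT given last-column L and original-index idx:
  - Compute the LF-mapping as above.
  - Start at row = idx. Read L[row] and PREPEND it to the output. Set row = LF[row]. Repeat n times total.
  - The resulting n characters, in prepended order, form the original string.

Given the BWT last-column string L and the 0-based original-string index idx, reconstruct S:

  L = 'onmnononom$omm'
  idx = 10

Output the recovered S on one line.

Answer: omoonmonnnmmo$

Derivation:
LF mapping: 9 5 1 6 10 7 11 8 12 2 0 13 3 4
Walk LF starting at row 10, prepending L[row]:
  step 1: row=10, L[10]='$', prepend. Next row=LF[10]=0
  step 2: row=0, L[0]='o', prepend. Next row=LF[0]=9
  step 3: row=9, L[9]='m', prepend. Next row=LF[9]=2
  step 4: row=2, L[2]='m', prepend. Next row=LF[2]=1
  step 5: row=1, L[1]='n', prepend. Next row=LF[1]=5
  step 6: row=5, L[5]='n', prepend. Next row=LF[5]=7
  step 7: row=7, L[7]='n', prepend. Next row=LF[7]=8
  step 8: row=8, L[8]='o', prepend. Next row=LF[8]=12
  step 9: row=12, L[12]='m', prepend. Next row=LF[12]=3
  step 10: row=3, L[3]='n', prepend. Next row=LF[3]=6
  step 11: row=6, L[6]='o', prepend. Next row=LF[6]=11
  step 12: row=11, L[11]='o', prepend. Next row=LF[11]=13
  step 13: row=13, L[13]='m', prepend. Next row=LF[13]=4
  step 14: row=4, L[4]='o', prepend. Next row=LF[4]=10
Reversed output: omoonmonnnmmo$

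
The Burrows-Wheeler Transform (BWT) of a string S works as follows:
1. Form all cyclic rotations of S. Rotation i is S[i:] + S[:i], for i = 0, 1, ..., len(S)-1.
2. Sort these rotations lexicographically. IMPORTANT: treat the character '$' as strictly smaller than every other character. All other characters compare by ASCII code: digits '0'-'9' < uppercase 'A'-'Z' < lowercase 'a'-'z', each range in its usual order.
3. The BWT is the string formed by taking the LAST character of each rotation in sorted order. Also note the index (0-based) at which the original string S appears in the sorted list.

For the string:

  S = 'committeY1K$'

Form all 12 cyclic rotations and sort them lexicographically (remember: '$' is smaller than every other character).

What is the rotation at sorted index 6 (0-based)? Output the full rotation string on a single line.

All 12 rotations (rotation i = S[i:]+S[:i]):
  rot[0] = committeY1K$
  rot[1] = ommitteY1K$c
  rot[2] = mmitteY1K$co
  rot[3] = mitteY1K$com
  rot[4] = itteY1K$comm
  rot[5] = tteY1K$commi
  rot[6] = teY1K$commit
  rot[7] = eY1K$committ
  rot[8] = Y1K$committe
  rot[9] = 1K$committeY
  rot[10] = K$committeY1
  rot[11] = $committeY1K
Sorted (with $ < everything):
  sorted[0] = $committeY1K
  sorted[1] = 1K$committeY
  sorted[2] = K$committeY1
  sorted[3] = Y1K$committe
  sorted[4] = committeY1K$
  sorted[5] = eY1K$committ
  sorted[6] = itteY1K$comm
  sorted[7] = mitteY1K$com
  sorted[8] = mmitteY1K$co
  sorted[9] = ommitteY1K$c
  sorted[10] = teY1K$commit
  sorted[11] = tteY1K$commi
sorted[6] = itteY1K$comm

Answer: itteY1K$comm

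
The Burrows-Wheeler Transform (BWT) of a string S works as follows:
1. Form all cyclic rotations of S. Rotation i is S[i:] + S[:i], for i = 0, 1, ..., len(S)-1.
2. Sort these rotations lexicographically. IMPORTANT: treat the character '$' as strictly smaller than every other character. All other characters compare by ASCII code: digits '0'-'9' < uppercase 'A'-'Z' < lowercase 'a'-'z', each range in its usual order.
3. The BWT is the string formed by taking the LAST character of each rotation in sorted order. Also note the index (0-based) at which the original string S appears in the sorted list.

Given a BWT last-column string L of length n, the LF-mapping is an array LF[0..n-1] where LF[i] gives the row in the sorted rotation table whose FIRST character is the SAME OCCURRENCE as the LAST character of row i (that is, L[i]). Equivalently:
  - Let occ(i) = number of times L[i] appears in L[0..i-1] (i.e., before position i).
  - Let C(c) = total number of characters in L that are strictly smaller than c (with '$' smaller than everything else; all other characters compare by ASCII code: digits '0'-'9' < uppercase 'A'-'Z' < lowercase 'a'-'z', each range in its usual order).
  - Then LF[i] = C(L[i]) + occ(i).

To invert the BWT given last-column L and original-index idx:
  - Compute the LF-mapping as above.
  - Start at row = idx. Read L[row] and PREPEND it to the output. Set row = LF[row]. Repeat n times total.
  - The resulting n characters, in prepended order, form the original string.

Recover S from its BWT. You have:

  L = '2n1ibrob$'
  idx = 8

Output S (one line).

Answer: ribbon12$

Derivation:
LF mapping: 2 6 1 5 3 8 7 4 0
Walk LF starting at row 8, prepending L[row]:
  step 1: row=8, L[8]='$', prepend. Next row=LF[8]=0
  step 2: row=0, L[0]='2', prepend. Next row=LF[0]=2
  step 3: row=2, L[2]='1', prepend. Next row=LF[2]=1
  step 4: row=1, L[1]='n', prepend. Next row=LF[1]=6
  step 5: row=6, L[6]='o', prepend. Next row=LF[6]=7
  step 6: row=7, L[7]='b', prepend. Next row=LF[7]=4
  step 7: row=4, L[4]='b', prepend. Next row=LF[4]=3
  step 8: row=3, L[3]='i', prepend. Next row=LF[3]=5
  step 9: row=5, L[5]='r', prepend. Next row=LF[5]=8
Reversed output: ribbon12$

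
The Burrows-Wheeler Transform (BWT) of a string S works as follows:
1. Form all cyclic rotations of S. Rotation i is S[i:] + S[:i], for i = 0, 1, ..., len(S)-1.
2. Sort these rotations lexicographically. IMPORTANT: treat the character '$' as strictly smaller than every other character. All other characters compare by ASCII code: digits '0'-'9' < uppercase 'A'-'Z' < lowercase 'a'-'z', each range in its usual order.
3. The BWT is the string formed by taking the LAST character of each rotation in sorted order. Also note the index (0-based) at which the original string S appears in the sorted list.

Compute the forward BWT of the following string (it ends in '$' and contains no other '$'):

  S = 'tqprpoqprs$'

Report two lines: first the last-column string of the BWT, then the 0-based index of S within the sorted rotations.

All 11 rotations (rotation i = S[i:]+S[:i]):
  rot[0] = tqprpoqprs$
  rot[1] = qprpoqprs$t
  rot[2] = prpoqprs$tq
  rot[3] = rpoqprs$tqp
  rot[4] = poqprs$tqpr
  rot[5] = oqprs$tqprp
  rot[6] = qprs$tqprpo
  rot[7] = prs$tqprpoq
  rot[8] = rs$tqprpoqp
  rot[9] = s$tqprpoqpr
  rot[10] = $tqprpoqprs
Sorted (with $ < everything):
  sorted[0] = $tqprpoqprs  (last char: 's')
  sorted[1] = oqprs$tqprp  (last char: 'p')
  sorted[2] = poqprs$tqpr  (last char: 'r')
  sorted[3] = prpoqprs$tq  (last char: 'q')
  sorted[4] = prs$tqprpoq  (last char: 'q')
  sorted[5] = qprpoqprs$t  (last char: 't')
  sorted[6] = qprs$tqprpo  (last char: 'o')
  sorted[7] = rpoqprs$tqp  (last char: 'p')
  sorted[8] = rs$tqprpoqp  (last char: 'p')
  sorted[9] = s$tqprpoqpr  (last char: 'r')
  sorted[10] = tqprpoqprs$  (last char: '$')
Last column: sprqqtoppr$
Original string S is at sorted index 10

Answer: sprqqtoppr$
10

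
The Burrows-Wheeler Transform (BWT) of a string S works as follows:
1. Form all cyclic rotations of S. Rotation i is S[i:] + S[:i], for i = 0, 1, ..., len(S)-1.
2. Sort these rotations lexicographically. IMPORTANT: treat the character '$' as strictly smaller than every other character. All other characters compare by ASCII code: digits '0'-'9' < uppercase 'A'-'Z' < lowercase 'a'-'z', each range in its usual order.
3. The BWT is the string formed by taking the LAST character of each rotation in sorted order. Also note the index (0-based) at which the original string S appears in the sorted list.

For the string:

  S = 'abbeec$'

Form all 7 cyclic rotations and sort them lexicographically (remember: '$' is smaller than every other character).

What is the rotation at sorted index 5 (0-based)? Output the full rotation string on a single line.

Answer: ec$abbe

Derivation:
All 7 rotations (rotation i = S[i:]+S[:i]):
  rot[0] = abbeec$
  rot[1] = bbeec$a
  rot[2] = beec$ab
  rot[3] = eec$abb
  rot[4] = ec$abbe
  rot[5] = c$abbee
  rot[6] = $abbeec
Sorted (with $ < everything):
  sorted[0] = $abbeec
  sorted[1] = abbeec$
  sorted[2] = bbeec$a
  sorted[3] = beec$ab
  sorted[4] = c$abbee
  sorted[5] = ec$abbe
  sorted[6] = eec$abb
sorted[5] = ec$abbe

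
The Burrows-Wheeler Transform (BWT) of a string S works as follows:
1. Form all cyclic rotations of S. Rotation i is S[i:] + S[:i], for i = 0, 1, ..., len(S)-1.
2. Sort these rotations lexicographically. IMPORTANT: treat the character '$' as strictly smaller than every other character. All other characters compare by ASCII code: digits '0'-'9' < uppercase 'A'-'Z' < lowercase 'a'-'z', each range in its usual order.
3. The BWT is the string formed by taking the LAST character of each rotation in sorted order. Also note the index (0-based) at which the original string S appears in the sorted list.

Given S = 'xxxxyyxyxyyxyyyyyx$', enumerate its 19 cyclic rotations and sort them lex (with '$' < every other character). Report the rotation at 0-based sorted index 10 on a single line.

Answer: yxyxyyxyyyyyx$xxxxy

Derivation:
All 19 rotations (rotation i = S[i:]+S[:i]):
  rot[0] = xxxxyyxyxyyxyyyyyx$
  rot[1] = xxxyyxyxyyxyyyyyx$x
  rot[2] = xxyyxyxyyxyyyyyx$xx
  rot[3] = xyyxyxyyxyyyyyx$xxx
  rot[4] = yyxyxyyxyyyyyx$xxxx
  rot[5] = yxyxyyxyyyyyx$xxxxy
  rot[6] = xyxyyxyyyyyx$xxxxyy
  rot[7] = yxyyxyyyyyx$xxxxyyx
  rot[8] = xyyxyyyyyx$xxxxyyxy
  rot[9] = yyxyyyyyx$xxxxyyxyx
  rot[10] = yxyyyyyx$xxxxyyxyxy
  rot[11] = xyyyyyx$xxxxyyxyxyy
  rot[12] = yyyyyx$xxxxyyxyxyyx
  rot[13] = yyyyx$xxxxyyxyxyyxy
  rot[14] = yyyx$xxxxyyxyxyyxyy
  rot[15] = yyx$xxxxyyxyxyyxyyy
  rot[16] = yx$xxxxyyxyxyyxyyyy
  rot[17] = x$xxxxyyxyxyyxyyyyy
  rot[18] = $xxxxyyxyxyyxyyyyyx
Sorted (with $ < everything):
  sorted[0] = $xxxxyyxyxyyxyyyyyx
  sorted[1] = x$xxxxyyxyxyyxyyyyy
  sorted[2] = xxxxyyxyxyyxyyyyyx$
  sorted[3] = xxxyyxyxyyxyyyyyx$x
  sorted[4] = xxyyxyxyyxyyyyyx$xx
  sorted[5] = xyxyyxyyyyyx$xxxxyy
  sorted[6] = xyyxyxyyxyyyyyx$xxx
  sorted[7] = xyyxyyyyyx$xxxxyyxy
  sorted[8] = xyyyyyx$xxxxyyxyxyy
  sorted[9] = yx$xxxxyyxyxyyxyyyy
  sorted[10] = yxyxyyxyyyyyx$xxxxy
  sorted[11] = yxyyxyyyyyx$xxxxyyx
  sorted[12] = yxyyyyyx$xxxxyyxyxy
  sorted[13] = yyx$xxxxyyxyxyyxyyy
  sorted[14] = yyxyxyyxyyyyyx$xxxx
  sorted[15] = yyxyyyyyx$xxxxyyxyx
  sorted[16] = yyyx$xxxxyyxyxyyxyy
  sorted[17] = yyyyx$xxxxyyxyxyyxy
  sorted[18] = yyyyyx$xxxxyyxyxyyx
sorted[10] = yxyxyyxyyyyyx$xxxxy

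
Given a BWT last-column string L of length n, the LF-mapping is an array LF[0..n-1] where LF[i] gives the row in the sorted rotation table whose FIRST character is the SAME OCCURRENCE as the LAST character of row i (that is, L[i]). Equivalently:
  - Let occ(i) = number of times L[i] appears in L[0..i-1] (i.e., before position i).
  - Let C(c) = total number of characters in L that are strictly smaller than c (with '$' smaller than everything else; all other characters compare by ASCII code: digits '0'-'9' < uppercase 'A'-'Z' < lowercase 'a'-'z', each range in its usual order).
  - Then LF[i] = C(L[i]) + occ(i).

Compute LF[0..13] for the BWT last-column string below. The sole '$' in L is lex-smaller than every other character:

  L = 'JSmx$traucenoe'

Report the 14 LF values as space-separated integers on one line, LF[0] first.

Char counts: '$':1, 'J':1, 'S':1, 'a':1, 'c':1, 'e':2, 'm':1, 'n':1, 'o':1, 'r':1, 't':1, 'u':1, 'x':1
C (first-col start): C('$')=0, C('J')=1, C('S')=2, C('a')=3, C('c')=4, C('e')=5, C('m')=7, C('n')=8, C('o')=9, C('r')=10, C('t')=11, C('u')=12, C('x')=13
L[0]='J': occ=0, LF[0]=C('J')+0=1+0=1
L[1]='S': occ=0, LF[1]=C('S')+0=2+0=2
L[2]='m': occ=0, LF[2]=C('m')+0=7+0=7
L[3]='x': occ=0, LF[3]=C('x')+0=13+0=13
L[4]='$': occ=0, LF[4]=C('$')+0=0+0=0
L[5]='t': occ=0, LF[5]=C('t')+0=11+0=11
L[6]='r': occ=0, LF[6]=C('r')+0=10+0=10
L[7]='a': occ=0, LF[7]=C('a')+0=3+0=3
L[8]='u': occ=0, LF[8]=C('u')+0=12+0=12
L[9]='c': occ=0, LF[9]=C('c')+0=4+0=4
L[10]='e': occ=0, LF[10]=C('e')+0=5+0=5
L[11]='n': occ=0, LF[11]=C('n')+0=8+0=8
L[12]='o': occ=0, LF[12]=C('o')+0=9+0=9
L[13]='e': occ=1, LF[13]=C('e')+1=5+1=6

Answer: 1 2 7 13 0 11 10 3 12 4 5 8 9 6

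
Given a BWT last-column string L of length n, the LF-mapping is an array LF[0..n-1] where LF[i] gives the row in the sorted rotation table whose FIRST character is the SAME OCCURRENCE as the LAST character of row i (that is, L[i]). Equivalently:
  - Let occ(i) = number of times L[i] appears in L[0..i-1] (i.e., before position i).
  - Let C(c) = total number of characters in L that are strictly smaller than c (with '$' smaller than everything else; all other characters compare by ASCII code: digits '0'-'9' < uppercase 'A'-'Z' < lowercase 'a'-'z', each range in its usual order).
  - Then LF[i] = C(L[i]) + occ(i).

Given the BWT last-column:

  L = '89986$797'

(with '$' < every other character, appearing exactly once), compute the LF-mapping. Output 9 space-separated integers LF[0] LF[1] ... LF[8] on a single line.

Answer: 4 6 7 5 1 0 2 8 3

Derivation:
Char counts: '$':1, '6':1, '7':2, '8':2, '9':3
C (first-col start): C('$')=0, C('6')=1, C('7')=2, C('8')=4, C('9')=6
L[0]='8': occ=0, LF[0]=C('8')+0=4+0=4
L[1]='9': occ=0, LF[1]=C('9')+0=6+0=6
L[2]='9': occ=1, LF[2]=C('9')+1=6+1=7
L[3]='8': occ=1, LF[3]=C('8')+1=4+1=5
L[4]='6': occ=0, LF[4]=C('6')+0=1+0=1
L[5]='$': occ=0, LF[5]=C('$')+0=0+0=0
L[6]='7': occ=0, LF[6]=C('7')+0=2+0=2
L[7]='9': occ=2, LF[7]=C('9')+2=6+2=8
L[8]='7': occ=1, LF[8]=C('7')+1=2+1=3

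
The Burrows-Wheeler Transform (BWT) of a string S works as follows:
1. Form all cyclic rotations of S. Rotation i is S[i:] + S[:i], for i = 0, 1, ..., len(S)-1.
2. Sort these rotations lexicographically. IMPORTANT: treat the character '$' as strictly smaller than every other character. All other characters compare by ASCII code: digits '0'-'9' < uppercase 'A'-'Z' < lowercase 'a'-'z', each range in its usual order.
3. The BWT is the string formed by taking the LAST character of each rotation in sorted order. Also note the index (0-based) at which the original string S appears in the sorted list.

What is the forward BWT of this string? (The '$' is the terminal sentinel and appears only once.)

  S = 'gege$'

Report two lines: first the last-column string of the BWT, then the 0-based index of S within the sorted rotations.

Answer: egge$
4

Derivation:
All 5 rotations (rotation i = S[i:]+S[:i]):
  rot[0] = gege$
  rot[1] = ege$g
  rot[2] = ge$ge
  rot[3] = e$geg
  rot[4] = $gege
Sorted (with $ < everything):
  sorted[0] = $gege  (last char: 'e')
  sorted[1] = e$geg  (last char: 'g')
  sorted[2] = ege$g  (last char: 'g')
  sorted[3] = ge$ge  (last char: 'e')
  sorted[4] = gege$  (last char: '$')
Last column: egge$
Original string S is at sorted index 4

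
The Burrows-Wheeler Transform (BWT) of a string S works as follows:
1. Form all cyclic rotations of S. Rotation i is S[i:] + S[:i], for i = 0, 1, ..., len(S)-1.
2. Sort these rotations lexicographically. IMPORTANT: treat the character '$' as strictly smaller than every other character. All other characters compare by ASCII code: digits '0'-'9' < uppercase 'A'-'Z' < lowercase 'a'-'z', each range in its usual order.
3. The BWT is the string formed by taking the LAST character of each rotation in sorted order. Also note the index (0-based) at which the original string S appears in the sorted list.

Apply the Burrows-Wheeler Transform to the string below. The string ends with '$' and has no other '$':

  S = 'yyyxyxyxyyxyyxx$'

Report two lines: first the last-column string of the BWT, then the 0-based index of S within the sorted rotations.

All 16 rotations (rotation i = S[i:]+S[:i]):
  rot[0] = yyyxyxyxyyxyyxx$
  rot[1] = yyxyxyxyyxyyxx$y
  rot[2] = yxyxyxyyxyyxx$yy
  rot[3] = xyxyxyyxyyxx$yyy
  rot[4] = yxyxyyxyyxx$yyyx
  rot[5] = xyxyyxyyxx$yyyxy
  rot[6] = yxyyxyyxx$yyyxyx
  rot[7] = xyyxyyxx$yyyxyxy
  rot[8] = yyxyyxx$yyyxyxyx
  rot[9] = yxyyxx$yyyxyxyxy
  rot[10] = xyyxx$yyyxyxyxyy
  rot[11] = yyxx$yyyxyxyxyyx
  rot[12] = yxx$yyyxyxyxyyxy
  rot[13] = xx$yyyxyxyxyyxyy
  rot[14] = x$yyyxyxyxyyxyyx
  rot[15] = $yyyxyxyxyyxyyxx
Sorted (with $ < everything):
  sorted[0] = $yyyxyxyxyyxyyxx  (last char: 'x')
  sorted[1] = x$yyyxyxyxyyxyyx  (last char: 'x')
  sorted[2] = xx$yyyxyxyxyyxyy  (last char: 'y')
  sorted[3] = xyxyxyyxyyxx$yyy  (last char: 'y')
  sorted[4] = xyxyyxyyxx$yyyxy  (last char: 'y')
  sorted[5] = xyyxx$yyyxyxyxyy  (last char: 'y')
  sorted[6] = xyyxyyxx$yyyxyxy  (last char: 'y')
  sorted[7] = yxx$yyyxyxyxyyxy  (last char: 'y')
  sorted[8] = yxyxyxyyxyyxx$yy  (last char: 'y')
  sorted[9] = yxyxyyxyyxx$yyyx  (last char: 'x')
  sorted[10] = yxyyxx$yyyxyxyxy  (last char: 'y')
  sorted[11] = yxyyxyyxx$yyyxyx  (last char: 'x')
  sorted[12] = yyxx$yyyxyxyxyyx  (last char: 'x')
  sorted[13] = yyxyxyxyyxyyxx$y  (last char: 'y')
  sorted[14] = yyxyyxx$yyyxyxyx  (last char: 'x')
  sorted[15] = yyyxyxyxyyxyyxx$  (last char: '$')
Last column: xxyyyyyyyxyxxyx$
Original string S is at sorted index 15

Answer: xxyyyyyyyxyxxyx$
15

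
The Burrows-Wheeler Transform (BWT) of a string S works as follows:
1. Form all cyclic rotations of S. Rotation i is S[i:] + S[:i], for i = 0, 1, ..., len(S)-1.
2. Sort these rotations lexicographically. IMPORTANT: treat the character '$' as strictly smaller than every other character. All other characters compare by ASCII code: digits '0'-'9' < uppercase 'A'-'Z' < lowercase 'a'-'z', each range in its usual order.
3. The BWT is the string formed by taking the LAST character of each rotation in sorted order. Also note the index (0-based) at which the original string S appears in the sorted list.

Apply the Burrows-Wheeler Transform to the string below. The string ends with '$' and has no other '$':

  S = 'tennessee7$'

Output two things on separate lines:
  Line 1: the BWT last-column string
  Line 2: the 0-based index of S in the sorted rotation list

Answer: 7eestnnese$
10

Derivation:
All 11 rotations (rotation i = S[i:]+S[:i]):
  rot[0] = tennessee7$
  rot[1] = ennessee7$t
  rot[2] = nnessee7$te
  rot[3] = nessee7$ten
  rot[4] = essee7$tenn
  rot[5] = ssee7$tenne
  rot[6] = see7$tennes
  rot[7] = ee7$tenness
  rot[8] = e7$tennesse
  rot[9] = 7$tennessee
  rot[10] = $tennessee7
Sorted (with $ < everything):
  sorted[0] = $tennessee7  (last char: '7')
  sorted[1] = 7$tennessee  (last char: 'e')
  sorted[2] = e7$tennesse  (last char: 'e')
  sorted[3] = ee7$tenness  (last char: 's')
  sorted[4] = ennessee7$t  (last char: 't')
  sorted[5] = essee7$tenn  (last char: 'n')
  sorted[6] = nessee7$ten  (last char: 'n')
  sorted[7] = nnessee7$te  (last char: 'e')
  sorted[8] = see7$tennes  (last char: 's')
  sorted[9] = ssee7$tenne  (last char: 'e')
  sorted[10] = tennessee7$  (last char: '$')
Last column: 7eestnnese$
Original string S is at sorted index 10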